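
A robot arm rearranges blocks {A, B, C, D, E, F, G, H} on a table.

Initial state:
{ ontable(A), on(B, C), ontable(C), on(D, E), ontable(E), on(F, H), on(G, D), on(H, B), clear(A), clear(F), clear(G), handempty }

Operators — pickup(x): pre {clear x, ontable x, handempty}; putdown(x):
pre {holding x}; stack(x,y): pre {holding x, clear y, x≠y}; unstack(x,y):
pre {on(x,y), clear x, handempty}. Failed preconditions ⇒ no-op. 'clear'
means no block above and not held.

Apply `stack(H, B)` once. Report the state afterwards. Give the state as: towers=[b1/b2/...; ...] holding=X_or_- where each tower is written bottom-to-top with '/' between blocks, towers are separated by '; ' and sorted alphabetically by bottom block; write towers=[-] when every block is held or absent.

before: towers=[A; C/B/H/F; E/D/G] holding=-
pre[stack(H, B)]: holding(H) fail, clear(B) fail, H≠B ok
holding(H), clear(B) unmet → stack(H, B) is a no-op
after:  towers=[A; C/B/H/F; E/D/G] holding=-

towers=[A; C/B/H/F; E/D/G] holding=-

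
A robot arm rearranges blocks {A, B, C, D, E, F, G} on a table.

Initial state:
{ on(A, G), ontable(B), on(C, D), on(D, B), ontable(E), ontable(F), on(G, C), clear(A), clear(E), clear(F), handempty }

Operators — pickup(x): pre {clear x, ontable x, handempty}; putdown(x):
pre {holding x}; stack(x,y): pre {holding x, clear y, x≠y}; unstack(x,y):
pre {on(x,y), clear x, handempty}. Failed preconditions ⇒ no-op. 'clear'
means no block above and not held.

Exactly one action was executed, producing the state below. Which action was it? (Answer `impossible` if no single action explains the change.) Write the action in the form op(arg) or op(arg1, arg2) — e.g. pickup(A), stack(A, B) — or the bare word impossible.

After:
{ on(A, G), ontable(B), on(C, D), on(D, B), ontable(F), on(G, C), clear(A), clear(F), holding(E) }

pickup(E)

target: towers=[B/D/C/G/A; F] holding=E
         pickup(F) → towers=[B/D/C/G/A; E] holding=F
     unstack(A, G) → towers=[B/D/C/G; E; F] holding=A
         pickup(E) → towers=[B/D/C/G/A; F] holding=E  ← match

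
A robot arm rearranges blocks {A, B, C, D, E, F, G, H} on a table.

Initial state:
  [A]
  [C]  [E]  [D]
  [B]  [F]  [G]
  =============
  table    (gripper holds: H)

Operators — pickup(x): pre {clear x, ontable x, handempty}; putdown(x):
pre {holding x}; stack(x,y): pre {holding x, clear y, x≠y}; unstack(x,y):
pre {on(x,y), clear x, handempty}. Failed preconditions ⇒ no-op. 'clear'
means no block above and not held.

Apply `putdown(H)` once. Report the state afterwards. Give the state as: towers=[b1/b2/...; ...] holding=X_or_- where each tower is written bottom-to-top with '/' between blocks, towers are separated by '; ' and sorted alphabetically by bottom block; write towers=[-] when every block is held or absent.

towers=[B/C/A; F/E; G/D; H] holding=-

before: towers=[B/C/A; F/E; G/D] holding=H
pre[putdown(H)]: holding(H) yes
all met → apply putdown(H)
after:  towers=[B/C/A; F/E; G/D; H] holding=-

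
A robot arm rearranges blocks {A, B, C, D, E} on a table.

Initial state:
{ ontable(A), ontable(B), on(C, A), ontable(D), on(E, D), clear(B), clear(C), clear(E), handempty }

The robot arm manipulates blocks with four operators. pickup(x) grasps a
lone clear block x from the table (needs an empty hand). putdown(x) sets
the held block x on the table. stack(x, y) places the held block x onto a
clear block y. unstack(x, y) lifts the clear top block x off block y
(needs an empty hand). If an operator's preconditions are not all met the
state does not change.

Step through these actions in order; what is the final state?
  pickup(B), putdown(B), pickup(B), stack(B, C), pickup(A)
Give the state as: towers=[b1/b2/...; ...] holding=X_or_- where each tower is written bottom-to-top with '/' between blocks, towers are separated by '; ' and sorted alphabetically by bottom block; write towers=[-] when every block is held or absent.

step 1 (pickup(B)): towers=[A/C; D/E] holding=B
step 2 (putdown(B)): towers=[A/C; B; D/E] holding=-
step 3 (pickup(B)): towers=[A/C; D/E] holding=B
step 4 (stack(B, C)): towers=[A/C/B; D/E] holding=-
step 5 (pickup(A)) [no-op]: towers=[A/C/B; D/E] holding=-

towers=[A/C/B; D/E] holding=-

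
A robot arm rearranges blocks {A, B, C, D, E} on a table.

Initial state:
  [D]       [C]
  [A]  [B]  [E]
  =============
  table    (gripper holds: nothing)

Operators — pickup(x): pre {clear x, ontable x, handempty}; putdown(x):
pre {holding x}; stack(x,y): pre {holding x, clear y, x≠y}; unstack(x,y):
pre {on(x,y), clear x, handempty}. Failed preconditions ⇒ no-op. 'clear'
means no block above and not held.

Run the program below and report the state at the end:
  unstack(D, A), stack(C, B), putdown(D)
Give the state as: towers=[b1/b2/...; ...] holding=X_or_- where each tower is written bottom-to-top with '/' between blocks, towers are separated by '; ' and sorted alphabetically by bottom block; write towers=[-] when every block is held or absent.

step 1 (unstack(D, A)): towers=[A; B; E/C] holding=D
step 2 (stack(C, B)) [no-op]: towers=[A; B; E/C] holding=D
step 3 (putdown(D)): towers=[A; B; D; E/C] holding=-

towers=[A; B; D; E/C] holding=-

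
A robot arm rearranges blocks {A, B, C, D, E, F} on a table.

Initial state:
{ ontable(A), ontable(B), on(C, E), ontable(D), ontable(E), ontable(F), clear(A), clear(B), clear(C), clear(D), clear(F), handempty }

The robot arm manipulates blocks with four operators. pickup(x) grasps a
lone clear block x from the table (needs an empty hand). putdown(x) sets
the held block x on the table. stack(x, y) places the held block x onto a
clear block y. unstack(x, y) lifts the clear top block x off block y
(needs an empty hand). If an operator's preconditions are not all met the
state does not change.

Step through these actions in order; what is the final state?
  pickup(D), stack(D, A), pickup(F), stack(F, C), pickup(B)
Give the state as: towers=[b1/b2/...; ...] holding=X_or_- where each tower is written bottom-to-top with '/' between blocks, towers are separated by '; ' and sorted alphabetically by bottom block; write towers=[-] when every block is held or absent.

step 1 (pickup(D)): towers=[A; B; E/C; F] holding=D
step 2 (stack(D, A)): towers=[A/D; B; E/C; F] holding=-
step 3 (pickup(F)): towers=[A/D; B; E/C] holding=F
step 4 (stack(F, C)): towers=[A/D; B; E/C/F] holding=-
step 5 (pickup(B)): towers=[A/D; E/C/F] holding=B

towers=[A/D; E/C/F] holding=B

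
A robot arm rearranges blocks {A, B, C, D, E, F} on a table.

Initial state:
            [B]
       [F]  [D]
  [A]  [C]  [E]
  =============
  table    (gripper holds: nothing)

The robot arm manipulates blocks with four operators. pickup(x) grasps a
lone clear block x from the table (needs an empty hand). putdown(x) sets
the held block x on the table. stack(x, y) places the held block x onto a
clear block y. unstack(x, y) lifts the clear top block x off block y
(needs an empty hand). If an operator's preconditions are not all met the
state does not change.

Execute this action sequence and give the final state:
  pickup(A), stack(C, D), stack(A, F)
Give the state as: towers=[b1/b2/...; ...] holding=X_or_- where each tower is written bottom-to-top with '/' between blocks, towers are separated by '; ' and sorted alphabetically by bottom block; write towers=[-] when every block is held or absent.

step 1 (pickup(A)): towers=[C/F; E/D/B] holding=A
step 2 (stack(C, D)) [no-op]: towers=[C/F; E/D/B] holding=A
step 3 (stack(A, F)): towers=[C/F/A; E/D/B] holding=-

towers=[C/F/A; E/D/B] holding=-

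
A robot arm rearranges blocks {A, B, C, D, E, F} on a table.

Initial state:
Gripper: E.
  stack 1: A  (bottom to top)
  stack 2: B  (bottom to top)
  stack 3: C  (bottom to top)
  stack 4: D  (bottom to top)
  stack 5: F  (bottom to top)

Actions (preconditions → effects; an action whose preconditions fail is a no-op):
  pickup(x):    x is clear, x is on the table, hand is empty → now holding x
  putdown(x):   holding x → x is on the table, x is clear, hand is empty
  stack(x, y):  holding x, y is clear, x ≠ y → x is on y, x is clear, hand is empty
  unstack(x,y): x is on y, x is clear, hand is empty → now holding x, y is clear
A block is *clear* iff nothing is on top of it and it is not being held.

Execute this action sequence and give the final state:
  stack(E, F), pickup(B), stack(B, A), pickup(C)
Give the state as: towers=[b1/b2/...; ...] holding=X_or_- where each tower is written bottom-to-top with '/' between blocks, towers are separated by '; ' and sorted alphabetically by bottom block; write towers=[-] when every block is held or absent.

towers=[A/B; D; F/E] holding=C

step 1 (stack(E, F)): towers=[A; B; C; D; F/E] holding=-
step 2 (pickup(B)): towers=[A; C; D; F/E] holding=B
step 3 (stack(B, A)): towers=[A/B; C; D; F/E] holding=-
step 4 (pickup(C)): towers=[A/B; D; F/E] holding=C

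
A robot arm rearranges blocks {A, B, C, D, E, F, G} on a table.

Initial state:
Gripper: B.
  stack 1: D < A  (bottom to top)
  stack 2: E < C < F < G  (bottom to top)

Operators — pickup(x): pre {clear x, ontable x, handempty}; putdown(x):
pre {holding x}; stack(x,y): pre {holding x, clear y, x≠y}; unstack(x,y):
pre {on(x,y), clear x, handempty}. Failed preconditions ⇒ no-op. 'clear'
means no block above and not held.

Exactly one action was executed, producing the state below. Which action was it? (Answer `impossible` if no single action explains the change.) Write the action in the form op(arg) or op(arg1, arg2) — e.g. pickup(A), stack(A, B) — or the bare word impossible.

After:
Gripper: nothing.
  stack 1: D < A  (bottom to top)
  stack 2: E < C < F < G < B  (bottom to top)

stack(B, G)

target: towers=[D/A; E/C/F/G/B] holding=-
        putdown(B) → towers=[B; D/A; E/C/F/G] holding=-
       stack(B, G) → towers=[D/A; E/C/F/G/B] holding=-  ← match
       stack(B, A) → towers=[D/A/B; E/C/F/G] holding=-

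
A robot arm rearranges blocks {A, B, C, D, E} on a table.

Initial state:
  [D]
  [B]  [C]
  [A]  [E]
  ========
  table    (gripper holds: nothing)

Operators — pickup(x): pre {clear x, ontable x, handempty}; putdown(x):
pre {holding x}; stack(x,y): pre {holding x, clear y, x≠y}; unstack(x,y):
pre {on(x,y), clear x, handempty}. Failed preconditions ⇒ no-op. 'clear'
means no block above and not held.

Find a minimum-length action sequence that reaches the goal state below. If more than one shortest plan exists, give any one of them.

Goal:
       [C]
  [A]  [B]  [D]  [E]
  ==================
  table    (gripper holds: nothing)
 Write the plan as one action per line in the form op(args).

step 1 (unstack(D, B)): towers=[A/B; E/C] holding=D
step 2 (putdown(D)): towers=[A/B; D; E/C] holding=-
step 3 (unstack(B, A)): towers=[A; D; E/C] holding=B
step 4 (putdown(B)): towers=[A; B; D; E/C] holding=-
step 5 (unstack(C, E)): towers=[A; B; D; E] holding=C
step 6 (stack(C, B)): towers=[A; B/C; D; E] holding=-
goal check: towers=[A; B/C; D; E] holding=- — reached (length 6, optimal by BFS)

unstack(D, B)
putdown(D)
unstack(B, A)
putdown(B)
unstack(C, E)
stack(C, B)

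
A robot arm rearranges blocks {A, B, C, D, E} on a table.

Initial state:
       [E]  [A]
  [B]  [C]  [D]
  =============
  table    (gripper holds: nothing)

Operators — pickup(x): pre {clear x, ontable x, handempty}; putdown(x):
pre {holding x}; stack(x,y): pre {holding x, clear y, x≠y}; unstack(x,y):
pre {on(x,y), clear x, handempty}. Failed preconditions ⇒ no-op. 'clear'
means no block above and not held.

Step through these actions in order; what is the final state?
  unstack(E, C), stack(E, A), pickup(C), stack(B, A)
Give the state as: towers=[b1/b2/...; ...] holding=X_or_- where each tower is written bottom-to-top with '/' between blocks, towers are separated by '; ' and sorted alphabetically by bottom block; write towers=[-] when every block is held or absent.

towers=[B; D/A/E] holding=C

step 1 (unstack(E, C)): towers=[B; C; D/A] holding=E
step 2 (stack(E, A)): towers=[B; C; D/A/E] holding=-
step 3 (pickup(C)): towers=[B; D/A/E] holding=C
step 4 (stack(B, A)) [no-op]: towers=[B; D/A/E] holding=C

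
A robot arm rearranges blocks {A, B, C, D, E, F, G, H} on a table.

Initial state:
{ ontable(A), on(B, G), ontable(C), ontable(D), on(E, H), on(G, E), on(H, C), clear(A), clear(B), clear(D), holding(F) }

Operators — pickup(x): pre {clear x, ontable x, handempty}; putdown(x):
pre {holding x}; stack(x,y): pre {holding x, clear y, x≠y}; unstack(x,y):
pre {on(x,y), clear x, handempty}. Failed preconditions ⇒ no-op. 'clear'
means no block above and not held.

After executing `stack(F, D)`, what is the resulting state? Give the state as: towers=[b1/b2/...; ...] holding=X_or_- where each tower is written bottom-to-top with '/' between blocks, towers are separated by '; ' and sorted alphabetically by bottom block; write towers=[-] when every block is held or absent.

before: towers=[A; C/H/E/G/B; D] holding=F
pre[stack(F, D)]: holding(F) ok, clear(D) ok, F≠D ok
all met → apply stack(F, D)
after:  towers=[A; C/H/E/G/B; D/F] holding=-

towers=[A; C/H/E/G/B; D/F] holding=-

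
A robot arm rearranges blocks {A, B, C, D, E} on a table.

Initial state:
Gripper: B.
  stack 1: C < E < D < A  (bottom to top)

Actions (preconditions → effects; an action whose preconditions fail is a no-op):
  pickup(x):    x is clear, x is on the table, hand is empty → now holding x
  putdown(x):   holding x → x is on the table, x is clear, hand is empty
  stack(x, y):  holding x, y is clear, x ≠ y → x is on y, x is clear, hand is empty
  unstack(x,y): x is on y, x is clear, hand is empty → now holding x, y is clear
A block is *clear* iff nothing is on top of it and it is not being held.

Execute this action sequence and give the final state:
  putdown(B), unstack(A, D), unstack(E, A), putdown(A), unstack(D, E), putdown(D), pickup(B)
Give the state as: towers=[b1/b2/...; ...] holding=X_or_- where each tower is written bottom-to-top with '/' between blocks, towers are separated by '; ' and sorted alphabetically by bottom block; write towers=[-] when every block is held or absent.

step 1 (putdown(B)): towers=[B; C/E/D/A] holding=-
step 2 (unstack(A, D)): towers=[B; C/E/D] holding=A
step 3 (unstack(E, A)) [no-op]: towers=[B; C/E/D] holding=A
step 4 (putdown(A)): towers=[A; B; C/E/D] holding=-
step 5 (unstack(D, E)): towers=[A; B; C/E] holding=D
step 6 (putdown(D)): towers=[A; B; C/E; D] holding=-
step 7 (pickup(B)): towers=[A; C/E; D] holding=B

towers=[A; C/E; D] holding=B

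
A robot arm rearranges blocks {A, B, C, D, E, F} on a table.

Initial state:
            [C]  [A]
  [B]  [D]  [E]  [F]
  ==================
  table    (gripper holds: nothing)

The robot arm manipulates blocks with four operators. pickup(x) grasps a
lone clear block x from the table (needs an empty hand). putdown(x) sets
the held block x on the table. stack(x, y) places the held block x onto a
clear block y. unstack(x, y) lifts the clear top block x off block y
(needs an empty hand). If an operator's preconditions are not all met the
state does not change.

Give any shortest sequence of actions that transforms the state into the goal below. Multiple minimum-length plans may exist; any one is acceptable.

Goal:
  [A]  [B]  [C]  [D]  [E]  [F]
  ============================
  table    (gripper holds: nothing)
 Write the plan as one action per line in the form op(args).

step 1 (unstack(A, F)): towers=[B; D; E/C; F] holding=A
step 2 (putdown(A)): towers=[A; B; D; E/C; F] holding=-
step 3 (unstack(C, E)): towers=[A; B; D; E; F] holding=C
step 4 (putdown(C)): towers=[A; B; C; D; E; F] holding=-
goal check: towers=[A; B; C; D; E; F] holding=- — reached (length 4, optimal by BFS)

unstack(A, F)
putdown(A)
unstack(C, E)
putdown(C)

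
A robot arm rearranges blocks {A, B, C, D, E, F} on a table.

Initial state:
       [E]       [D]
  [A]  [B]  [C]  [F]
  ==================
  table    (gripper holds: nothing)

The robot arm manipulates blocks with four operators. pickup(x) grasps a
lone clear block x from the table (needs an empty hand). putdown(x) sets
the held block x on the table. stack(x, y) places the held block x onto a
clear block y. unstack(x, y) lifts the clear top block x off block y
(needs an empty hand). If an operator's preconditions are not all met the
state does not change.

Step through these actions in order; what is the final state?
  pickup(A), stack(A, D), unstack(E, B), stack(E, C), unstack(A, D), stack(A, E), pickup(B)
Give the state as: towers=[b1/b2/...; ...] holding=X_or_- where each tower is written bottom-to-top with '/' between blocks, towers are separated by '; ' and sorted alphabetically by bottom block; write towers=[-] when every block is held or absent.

towers=[C/E/A; F/D] holding=B

step 1 (pickup(A)): towers=[B/E; C; F/D] holding=A
step 2 (stack(A, D)): towers=[B/E; C; F/D/A] holding=-
step 3 (unstack(E, B)): towers=[B; C; F/D/A] holding=E
step 4 (stack(E, C)): towers=[B; C/E; F/D/A] holding=-
step 5 (unstack(A, D)): towers=[B; C/E; F/D] holding=A
step 6 (stack(A, E)): towers=[B; C/E/A; F/D] holding=-
step 7 (pickup(B)): towers=[C/E/A; F/D] holding=B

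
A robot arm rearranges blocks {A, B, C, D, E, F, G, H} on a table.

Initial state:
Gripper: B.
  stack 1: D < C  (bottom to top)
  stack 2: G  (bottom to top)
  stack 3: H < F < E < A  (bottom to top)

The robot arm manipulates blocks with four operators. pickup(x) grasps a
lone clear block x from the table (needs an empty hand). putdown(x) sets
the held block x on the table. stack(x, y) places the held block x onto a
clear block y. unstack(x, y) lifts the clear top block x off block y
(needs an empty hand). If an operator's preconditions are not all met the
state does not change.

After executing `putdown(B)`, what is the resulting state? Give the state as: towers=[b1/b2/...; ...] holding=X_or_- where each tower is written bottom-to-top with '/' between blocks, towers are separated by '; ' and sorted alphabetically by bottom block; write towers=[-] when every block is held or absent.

towers=[B; D/C; G; H/F/E/A] holding=-

before: towers=[D/C; G; H/F/E/A] holding=B
pre[putdown(B)]: holding(B) ok
all met → apply putdown(B)
after:  towers=[B; D/C; G; H/F/E/A] holding=-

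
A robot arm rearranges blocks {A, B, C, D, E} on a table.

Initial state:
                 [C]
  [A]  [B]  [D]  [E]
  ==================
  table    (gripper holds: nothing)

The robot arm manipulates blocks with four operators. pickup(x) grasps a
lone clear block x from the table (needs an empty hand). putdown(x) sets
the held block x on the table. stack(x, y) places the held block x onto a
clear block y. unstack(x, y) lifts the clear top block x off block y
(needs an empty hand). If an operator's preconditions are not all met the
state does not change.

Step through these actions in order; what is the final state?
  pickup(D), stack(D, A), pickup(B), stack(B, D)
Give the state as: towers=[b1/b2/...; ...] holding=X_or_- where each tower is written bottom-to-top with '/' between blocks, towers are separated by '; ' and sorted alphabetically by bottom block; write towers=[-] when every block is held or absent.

towers=[A/D/B; E/C] holding=-

step 1 (pickup(D)): towers=[A; B; E/C] holding=D
step 2 (stack(D, A)): towers=[A/D; B; E/C] holding=-
step 3 (pickup(B)): towers=[A/D; E/C] holding=B
step 4 (stack(B, D)): towers=[A/D/B; E/C] holding=-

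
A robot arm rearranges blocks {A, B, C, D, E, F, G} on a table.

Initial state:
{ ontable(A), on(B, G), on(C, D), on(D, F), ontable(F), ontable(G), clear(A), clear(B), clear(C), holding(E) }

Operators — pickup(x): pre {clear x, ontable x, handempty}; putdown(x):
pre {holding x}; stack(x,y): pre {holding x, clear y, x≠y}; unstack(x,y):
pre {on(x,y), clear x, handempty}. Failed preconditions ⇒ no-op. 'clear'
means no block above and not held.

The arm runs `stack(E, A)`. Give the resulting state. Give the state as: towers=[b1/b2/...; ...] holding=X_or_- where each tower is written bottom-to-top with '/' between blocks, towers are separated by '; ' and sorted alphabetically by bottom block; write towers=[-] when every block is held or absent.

towers=[A/E; F/D/C; G/B] holding=-

before: towers=[A; F/D/C; G/B] holding=E
pre[stack(E, A)]: holding(E) ✓, clear(A) ✓, E≠A ✓
all met → apply stack(E, A)
after:  towers=[A/E; F/D/C; G/B] holding=-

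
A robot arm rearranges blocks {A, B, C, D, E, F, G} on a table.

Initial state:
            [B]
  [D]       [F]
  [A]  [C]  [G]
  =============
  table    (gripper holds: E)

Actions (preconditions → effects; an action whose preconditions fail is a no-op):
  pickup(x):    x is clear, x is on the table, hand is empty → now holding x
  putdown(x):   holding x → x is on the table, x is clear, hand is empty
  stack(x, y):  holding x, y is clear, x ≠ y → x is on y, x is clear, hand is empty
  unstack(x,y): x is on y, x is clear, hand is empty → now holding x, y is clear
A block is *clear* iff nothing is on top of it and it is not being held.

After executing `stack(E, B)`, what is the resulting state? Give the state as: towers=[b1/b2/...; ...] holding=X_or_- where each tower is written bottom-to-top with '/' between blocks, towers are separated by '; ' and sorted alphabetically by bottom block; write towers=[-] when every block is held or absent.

towers=[A/D; C; G/F/B/E] holding=-

before: towers=[A/D; C; G/F/B] holding=E
pre[stack(E, B)]: holding(E) yes, clear(B) yes, E≠B yes
all met → apply stack(E, B)
after:  towers=[A/D; C; G/F/B/E] holding=-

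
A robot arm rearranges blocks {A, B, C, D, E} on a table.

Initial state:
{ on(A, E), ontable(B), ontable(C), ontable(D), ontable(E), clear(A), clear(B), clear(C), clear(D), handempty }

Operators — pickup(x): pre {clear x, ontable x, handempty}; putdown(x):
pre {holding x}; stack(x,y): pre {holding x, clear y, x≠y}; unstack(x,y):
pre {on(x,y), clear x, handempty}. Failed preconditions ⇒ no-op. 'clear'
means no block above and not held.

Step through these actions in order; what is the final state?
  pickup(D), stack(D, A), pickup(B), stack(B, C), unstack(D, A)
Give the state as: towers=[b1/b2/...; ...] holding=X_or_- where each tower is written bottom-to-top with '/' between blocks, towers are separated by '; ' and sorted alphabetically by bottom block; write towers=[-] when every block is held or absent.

towers=[C/B; E/A] holding=D

step 1 (pickup(D)): towers=[B; C; E/A] holding=D
step 2 (stack(D, A)): towers=[B; C; E/A/D] holding=-
step 3 (pickup(B)): towers=[C; E/A/D] holding=B
step 4 (stack(B, C)): towers=[C/B; E/A/D] holding=-
step 5 (unstack(D, A)): towers=[C/B; E/A] holding=D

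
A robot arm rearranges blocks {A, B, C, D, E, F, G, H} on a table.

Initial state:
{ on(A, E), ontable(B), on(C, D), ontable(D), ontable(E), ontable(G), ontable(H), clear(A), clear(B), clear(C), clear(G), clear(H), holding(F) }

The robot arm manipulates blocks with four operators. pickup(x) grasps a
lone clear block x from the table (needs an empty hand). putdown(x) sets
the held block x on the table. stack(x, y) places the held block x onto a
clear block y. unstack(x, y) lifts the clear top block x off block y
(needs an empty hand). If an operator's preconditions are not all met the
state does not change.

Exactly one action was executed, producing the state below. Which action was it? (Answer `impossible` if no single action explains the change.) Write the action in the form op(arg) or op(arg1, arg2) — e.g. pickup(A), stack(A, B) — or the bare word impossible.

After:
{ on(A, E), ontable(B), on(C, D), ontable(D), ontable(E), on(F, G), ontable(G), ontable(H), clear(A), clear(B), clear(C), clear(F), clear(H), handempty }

stack(F, G)

target: towers=[B; D/C; E/A; G/F; H] holding=-
        putdown(F) → towers=[B; D/C; E/A; F; G; H] holding=-
       stack(F, G) → towers=[B; D/C; E/A; G/F; H] holding=-  ← match
       stack(F, A) → towers=[B; D/C; E/A/F; G; H] holding=-
       stack(F, H) → towers=[B; D/C; E/A; G; H/F] holding=-
       stack(F, B) → towers=[B/F; D/C; E/A; G; H] holding=-
       stack(F, C) → towers=[B; D/C/F; E/A; G; H] holding=-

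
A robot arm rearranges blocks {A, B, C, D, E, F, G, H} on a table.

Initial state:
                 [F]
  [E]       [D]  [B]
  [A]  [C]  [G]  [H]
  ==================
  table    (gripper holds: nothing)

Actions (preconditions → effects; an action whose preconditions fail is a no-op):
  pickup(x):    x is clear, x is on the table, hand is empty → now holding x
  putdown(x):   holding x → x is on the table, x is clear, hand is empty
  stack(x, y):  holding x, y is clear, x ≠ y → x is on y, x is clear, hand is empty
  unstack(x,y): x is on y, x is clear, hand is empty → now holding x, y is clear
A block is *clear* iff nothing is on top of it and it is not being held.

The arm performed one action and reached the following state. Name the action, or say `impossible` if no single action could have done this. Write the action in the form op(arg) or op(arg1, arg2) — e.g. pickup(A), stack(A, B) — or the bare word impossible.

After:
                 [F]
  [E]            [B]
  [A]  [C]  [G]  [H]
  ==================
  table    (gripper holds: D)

target: towers=[A/E; C; G; H/B/F] holding=D
     unstack(E, A) → towers=[A; C; G/D; H/B/F] holding=E
     unstack(F, B) → towers=[A/E; C; G/D; H/B] holding=F
     unstack(D, G) → towers=[A/E; C; G; H/B/F] holding=D  ← match
         pickup(C) → towers=[A/E; G/D; H/B/F] holding=C

unstack(D, G)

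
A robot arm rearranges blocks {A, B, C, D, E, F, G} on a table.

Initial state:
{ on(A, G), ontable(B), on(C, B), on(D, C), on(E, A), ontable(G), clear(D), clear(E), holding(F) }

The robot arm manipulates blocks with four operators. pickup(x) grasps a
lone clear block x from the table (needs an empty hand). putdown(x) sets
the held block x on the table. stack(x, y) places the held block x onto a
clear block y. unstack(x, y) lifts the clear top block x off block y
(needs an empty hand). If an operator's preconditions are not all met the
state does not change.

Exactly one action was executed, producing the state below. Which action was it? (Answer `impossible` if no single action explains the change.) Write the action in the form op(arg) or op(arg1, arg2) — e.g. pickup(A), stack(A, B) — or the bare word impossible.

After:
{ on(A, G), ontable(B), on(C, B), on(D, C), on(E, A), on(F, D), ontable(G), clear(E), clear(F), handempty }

stack(F, D)

target: towers=[B/C/D/F; G/A/E] holding=-
        putdown(F) → towers=[B/C/D; F; G/A/E] holding=-
       stack(F, D) → towers=[B/C/D/F; G/A/E] holding=-  ← match
       stack(F, E) → towers=[B/C/D; G/A/E/F] holding=-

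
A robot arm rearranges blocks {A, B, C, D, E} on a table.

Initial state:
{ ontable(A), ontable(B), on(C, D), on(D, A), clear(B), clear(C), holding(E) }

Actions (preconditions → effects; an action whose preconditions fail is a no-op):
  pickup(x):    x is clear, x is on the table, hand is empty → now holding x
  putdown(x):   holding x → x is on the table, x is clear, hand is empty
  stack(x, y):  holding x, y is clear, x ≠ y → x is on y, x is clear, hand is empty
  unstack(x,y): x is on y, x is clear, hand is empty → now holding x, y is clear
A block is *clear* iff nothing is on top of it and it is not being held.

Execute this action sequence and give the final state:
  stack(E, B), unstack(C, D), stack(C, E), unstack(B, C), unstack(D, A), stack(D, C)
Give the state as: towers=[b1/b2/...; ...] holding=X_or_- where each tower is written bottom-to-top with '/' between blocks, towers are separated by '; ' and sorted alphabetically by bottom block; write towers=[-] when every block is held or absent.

towers=[A; B/E/C/D] holding=-

step 1 (stack(E, B)): towers=[A/D/C; B/E] holding=-
step 2 (unstack(C, D)): towers=[A/D; B/E] holding=C
step 3 (stack(C, E)): towers=[A/D; B/E/C] holding=-
step 4 (unstack(B, C)) [no-op]: towers=[A/D; B/E/C] holding=-
step 5 (unstack(D, A)): towers=[A; B/E/C] holding=D
step 6 (stack(D, C)): towers=[A; B/E/C/D] holding=-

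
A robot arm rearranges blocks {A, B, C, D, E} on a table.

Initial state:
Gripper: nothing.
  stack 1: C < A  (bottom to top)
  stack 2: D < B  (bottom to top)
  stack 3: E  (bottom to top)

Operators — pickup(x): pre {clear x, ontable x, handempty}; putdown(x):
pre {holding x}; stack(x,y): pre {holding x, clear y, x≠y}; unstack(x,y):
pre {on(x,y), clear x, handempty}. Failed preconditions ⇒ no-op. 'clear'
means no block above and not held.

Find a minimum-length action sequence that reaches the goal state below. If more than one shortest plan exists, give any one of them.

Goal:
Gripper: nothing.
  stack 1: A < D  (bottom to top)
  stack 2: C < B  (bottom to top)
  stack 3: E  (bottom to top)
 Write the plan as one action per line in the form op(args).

step 1 (unstack(A, C)): towers=[C; D/B; E] holding=A
step 2 (putdown(A)): towers=[A; C; D/B; E] holding=-
step 3 (unstack(B, D)): towers=[A; C; D; E] holding=B
step 4 (stack(B, C)): towers=[A; C/B; D; E] holding=-
step 5 (pickup(D)): towers=[A; C/B; E] holding=D
step 6 (stack(D, A)): towers=[A/D; C/B; E] holding=-
goal check: towers=[A/D; C/B; E] holding=- — reached (length 6, optimal by BFS)

unstack(A, C)
putdown(A)
unstack(B, D)
stack(B, C)
pickup(D)
stack(D, A)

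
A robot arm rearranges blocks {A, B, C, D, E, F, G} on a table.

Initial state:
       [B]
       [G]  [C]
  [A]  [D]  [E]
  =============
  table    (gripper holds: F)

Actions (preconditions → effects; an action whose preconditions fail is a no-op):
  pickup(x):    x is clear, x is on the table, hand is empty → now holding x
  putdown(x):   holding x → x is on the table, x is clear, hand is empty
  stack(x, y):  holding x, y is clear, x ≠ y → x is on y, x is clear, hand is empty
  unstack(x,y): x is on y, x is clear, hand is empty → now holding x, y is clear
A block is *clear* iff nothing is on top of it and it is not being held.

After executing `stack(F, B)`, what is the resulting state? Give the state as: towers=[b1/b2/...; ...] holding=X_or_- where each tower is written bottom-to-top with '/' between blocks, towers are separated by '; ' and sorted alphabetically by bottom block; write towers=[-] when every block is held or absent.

before: towers=[A; D/G/B; E/C] holding=F
pre[stack(F, B)]: holding(F) ok, clear(B) ok, F≠B ok
all met → apply stack(F, B)
after:  towers=[A; D/G/B/F; E/C] holding=-

towers=[A; D/G/B/F; E/C] holding=-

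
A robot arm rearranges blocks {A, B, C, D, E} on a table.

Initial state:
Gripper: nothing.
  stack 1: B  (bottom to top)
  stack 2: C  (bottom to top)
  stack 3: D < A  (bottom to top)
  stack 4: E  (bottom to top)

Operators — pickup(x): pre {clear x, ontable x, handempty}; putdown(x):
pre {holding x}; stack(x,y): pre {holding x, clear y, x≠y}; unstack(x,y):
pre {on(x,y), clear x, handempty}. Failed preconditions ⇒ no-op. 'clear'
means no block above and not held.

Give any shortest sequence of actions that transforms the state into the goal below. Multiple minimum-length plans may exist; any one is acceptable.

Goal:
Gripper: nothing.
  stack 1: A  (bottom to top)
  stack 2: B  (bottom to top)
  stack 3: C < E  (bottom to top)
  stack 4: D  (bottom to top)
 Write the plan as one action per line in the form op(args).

unstack(A, D)
putdown(A)
pickup(E)
stack(E, C)

step 1 (unstack(A, D)): towers=[B; C; D; E] holding=A
step 2 (putdown(A)): towers=[A; B; C; D; E] holding=-
step 3 (pickup(E)): towers=[A; B; C; D] holding=E
step 4 (stack(E, C)): towers=[A; B; C/E; D] holding=-
goal check: towers=[A; B; C/E; D] holding=- — reached (length 4, optimal by BFS)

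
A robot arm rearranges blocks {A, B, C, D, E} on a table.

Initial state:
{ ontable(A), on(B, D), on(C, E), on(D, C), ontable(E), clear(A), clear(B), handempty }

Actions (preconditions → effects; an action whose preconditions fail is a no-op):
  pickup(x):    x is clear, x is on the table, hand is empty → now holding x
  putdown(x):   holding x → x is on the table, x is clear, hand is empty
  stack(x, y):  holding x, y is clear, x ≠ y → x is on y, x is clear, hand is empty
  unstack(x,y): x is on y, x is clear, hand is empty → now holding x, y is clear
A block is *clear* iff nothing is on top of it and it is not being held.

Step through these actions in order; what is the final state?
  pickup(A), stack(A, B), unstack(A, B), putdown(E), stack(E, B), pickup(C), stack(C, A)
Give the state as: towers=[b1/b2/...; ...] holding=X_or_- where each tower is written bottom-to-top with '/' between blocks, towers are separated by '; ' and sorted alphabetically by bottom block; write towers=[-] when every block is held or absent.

step 1 (pickup(A)): towers=[E/C/D/B] holding=A
step 2 (stack(A, B)): towers=[E/C/D/B/A] holding=-
step 3 (unstack(A, B)): towers=[E/C/D/B] holding=A
step 4 (putdown(E)) [no-op]: towers=[E/C/D/B] holding=A
step 5 (stack(E, B)) [no-op]: towers=[E/C/D/B] holding=A
step 6 (pickup(C)) [no-op]: towers=[E/C/D/B] holding=A
step 7 (stack(C, A)) [no-op]: towers=[E/C/D/B] holding=A

towers=[E/C/D/B] holding=A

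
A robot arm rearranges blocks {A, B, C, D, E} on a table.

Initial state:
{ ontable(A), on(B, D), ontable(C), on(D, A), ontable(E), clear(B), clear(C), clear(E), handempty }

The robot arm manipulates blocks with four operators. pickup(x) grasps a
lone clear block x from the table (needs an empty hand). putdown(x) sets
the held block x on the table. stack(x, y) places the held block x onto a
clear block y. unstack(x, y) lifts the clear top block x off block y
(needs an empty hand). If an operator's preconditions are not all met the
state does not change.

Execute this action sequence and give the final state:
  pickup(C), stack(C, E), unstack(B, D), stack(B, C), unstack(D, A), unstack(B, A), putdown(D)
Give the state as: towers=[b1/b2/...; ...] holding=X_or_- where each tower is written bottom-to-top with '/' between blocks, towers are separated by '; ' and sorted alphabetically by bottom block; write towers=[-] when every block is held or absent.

step 1 (pickup(C)): towers=[A/D/B; E] holding=C
step 2 (stack(C, E)): towers=[A/D/B; E/C] holding=-
step 3 (unstack(B, D)): towers=[A/D; E/C] holding=B
step 4 (stack(B, C)): towers=[A/D; E/C/B] holding=-
step 5 (unstack(D, A)): towers=[A; E/C/B] holding=D
step 6 (unstack(B, A)) [no-op]: towers=[A; E/C/B] holding=D
step 7 (putdown(D)): towers=[A; D; E/C/B] holding=-

towers=[A; D; E/C/B] holding=-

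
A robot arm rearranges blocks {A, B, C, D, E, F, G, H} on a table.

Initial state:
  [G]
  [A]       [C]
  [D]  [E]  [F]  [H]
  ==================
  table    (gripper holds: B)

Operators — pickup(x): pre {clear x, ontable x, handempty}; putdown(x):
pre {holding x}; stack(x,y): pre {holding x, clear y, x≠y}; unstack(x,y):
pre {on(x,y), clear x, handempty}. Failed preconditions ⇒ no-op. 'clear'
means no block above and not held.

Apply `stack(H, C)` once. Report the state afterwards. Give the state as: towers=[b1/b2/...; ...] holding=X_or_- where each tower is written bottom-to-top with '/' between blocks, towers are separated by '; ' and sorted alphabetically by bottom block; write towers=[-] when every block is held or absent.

towers=[D/A/G; E; F/C; H] holding=B

before: towers=[D/A/G; E; F/C; H] holding=B
pre[stack(H, C)]: holding(H) ✗, clear(C) ✓, H≠C ✓
holding(H) unmet → stack(H, C) is a no-op
after:  towers=[D/A/G; E; F/C; H] holding=B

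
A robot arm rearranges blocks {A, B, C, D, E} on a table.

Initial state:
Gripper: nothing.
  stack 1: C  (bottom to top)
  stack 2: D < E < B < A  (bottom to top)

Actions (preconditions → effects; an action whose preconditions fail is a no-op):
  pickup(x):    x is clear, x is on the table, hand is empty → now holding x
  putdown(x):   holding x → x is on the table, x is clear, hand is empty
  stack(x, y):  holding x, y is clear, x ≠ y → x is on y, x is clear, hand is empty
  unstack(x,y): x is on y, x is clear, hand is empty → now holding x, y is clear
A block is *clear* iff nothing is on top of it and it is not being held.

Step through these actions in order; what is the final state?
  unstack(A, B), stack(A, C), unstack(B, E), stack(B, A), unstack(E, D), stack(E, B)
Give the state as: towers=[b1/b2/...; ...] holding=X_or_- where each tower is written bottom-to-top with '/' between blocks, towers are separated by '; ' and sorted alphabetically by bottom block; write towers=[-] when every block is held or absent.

towers=[C/A/B/E; D] holding=-

step 1 (unstack(A, B)): towers=[C; D/E/B] holding=A
step 2 (stack(A, C)): towers=[C/A; D/E/B] holding=-
step 3 (unstack(B, E)): towers=[C/A; D/E] holding=B
step 4 (stack(B, A)): towers=[C/A/B; D/E] holding=-
step 5 (unstack(E, D)): towers=[C/A/B; D] holding=E
step 6 (stack(E, B)): towers=[C/A/B/E; D] holding=-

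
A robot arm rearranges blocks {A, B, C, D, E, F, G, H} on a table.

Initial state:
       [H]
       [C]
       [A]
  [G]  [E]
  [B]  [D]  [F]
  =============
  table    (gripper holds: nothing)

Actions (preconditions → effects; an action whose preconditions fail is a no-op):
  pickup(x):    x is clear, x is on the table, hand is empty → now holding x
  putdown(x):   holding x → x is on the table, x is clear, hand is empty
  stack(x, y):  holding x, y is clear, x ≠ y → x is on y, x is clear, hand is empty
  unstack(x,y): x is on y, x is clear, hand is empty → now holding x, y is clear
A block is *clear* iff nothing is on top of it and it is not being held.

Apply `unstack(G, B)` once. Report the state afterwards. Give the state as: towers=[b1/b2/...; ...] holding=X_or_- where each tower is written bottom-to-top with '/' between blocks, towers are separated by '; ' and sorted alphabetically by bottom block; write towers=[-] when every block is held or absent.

towers=[B; D/E/A/C/H; F] holding=G

before: towers=[B/G; D/E/A/C/H; F] holding=-
pre[unstack(G, B)]: on(G,B) ✓, clear(G) ✓, handempty ✓
all met → apply unstack(G, B)
after:  towers=[B; D/E/A/C/H; F] holding=G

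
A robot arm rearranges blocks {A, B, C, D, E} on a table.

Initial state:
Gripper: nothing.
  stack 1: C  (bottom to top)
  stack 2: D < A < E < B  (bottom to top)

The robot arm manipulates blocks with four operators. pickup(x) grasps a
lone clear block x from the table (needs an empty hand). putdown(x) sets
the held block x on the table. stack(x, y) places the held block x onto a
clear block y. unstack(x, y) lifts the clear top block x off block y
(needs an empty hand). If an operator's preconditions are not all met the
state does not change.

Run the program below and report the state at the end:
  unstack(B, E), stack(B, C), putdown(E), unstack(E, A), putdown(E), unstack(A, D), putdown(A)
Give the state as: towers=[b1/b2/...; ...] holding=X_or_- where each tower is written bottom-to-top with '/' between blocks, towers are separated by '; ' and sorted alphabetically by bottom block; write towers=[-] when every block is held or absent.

step 1 (unstack(B, E)): towers=[C; D/A/E] holding=B
step 2 (stack(B, C)): towers=[C/B; D/A/E] holding=-
step 3 (putdown(E)) [no-op]: towers=[C/B; D/A/E] holding=-
step 4 (unstack(E, A)): towers=[C/B; D/A] holding=E
step 5 (putdown(E)): towers=[C/B; D/A; E] holding=-
step 6 (unstack(A, D)): towers=[C/B; D; E] holding=A
step 7 (putdown(A)): towers=[A; C/B; D; E] holding=-

towers=[A; C/B; D; E] holding=-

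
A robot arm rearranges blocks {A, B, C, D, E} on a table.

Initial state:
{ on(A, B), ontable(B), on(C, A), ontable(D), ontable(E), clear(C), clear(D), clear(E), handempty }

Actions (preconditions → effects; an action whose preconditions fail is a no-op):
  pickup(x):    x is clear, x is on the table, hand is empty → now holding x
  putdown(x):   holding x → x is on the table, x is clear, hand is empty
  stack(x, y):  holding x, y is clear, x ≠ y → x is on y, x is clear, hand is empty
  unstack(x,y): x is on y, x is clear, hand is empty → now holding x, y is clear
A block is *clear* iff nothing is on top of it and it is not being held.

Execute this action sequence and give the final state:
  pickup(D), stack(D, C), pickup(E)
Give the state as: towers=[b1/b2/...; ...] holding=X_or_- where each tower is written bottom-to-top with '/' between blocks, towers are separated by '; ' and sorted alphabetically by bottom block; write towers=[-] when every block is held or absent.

towers=[B/A/C/D] holding=E

step 1 (pickup(D)): towers=[B/A/C; E] holding=D
step 2 (stack(D, C)): towers=[B/A/C/D; E] holding=-
step 3 (pickup(E)): towers=[B/A/C/D] holding=E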